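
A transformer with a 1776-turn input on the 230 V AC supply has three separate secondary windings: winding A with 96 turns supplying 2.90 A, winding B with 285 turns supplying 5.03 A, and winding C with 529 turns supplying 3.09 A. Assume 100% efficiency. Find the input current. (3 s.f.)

V_A = 230 × 96/1776 = 12.432 V; V_B = 230 × 285/1776 = 36.909 V; V_C = 230 × 529/1776 = 68.508 V.
P_out = V_A I_A + V_B I_B + V_C I_C = 12.432×2.90 + 36.909×5.03 + 68.508×3.09 = 36.054 + 185.65 + 211.69 = 433.39 W.
Ideal ⇒ P_in = P_out, so I_in = P_out/V_in = 433.39/230 = 1.88 A.

I_in ≈ 1.88 A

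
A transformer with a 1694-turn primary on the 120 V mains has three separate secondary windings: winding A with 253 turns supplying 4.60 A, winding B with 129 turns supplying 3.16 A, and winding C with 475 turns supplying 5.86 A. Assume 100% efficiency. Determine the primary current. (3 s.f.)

V_A = 120 × 253/1694 = 17.922 V; V_B = 120 × 129/1694 = 9.1381 V; V_C = 120 × 475/1694 = 33.648 V.
P_out = V_A I_A + V_B I_B + V_C I_C = 17.922×4.60 + 9.1381×3.16 + 33.648×5.86 = 82.442 + 28.877 + 197.18 = 308.50 W.
Ideal ⇒ P_in = P_out, so I_p = P_out/V_p = 308.50/120 = 2.57 A.

I_p ≈ 2.57 A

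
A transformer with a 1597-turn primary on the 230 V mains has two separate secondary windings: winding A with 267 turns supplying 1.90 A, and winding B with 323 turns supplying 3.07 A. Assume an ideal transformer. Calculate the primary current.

I_p ≈ 0.939 A

V_A = 230 × 267/1597 = 38.453 V; V_B = 230 × 323/1597 = 46.518 V.
P_out = V_A I_A + V_B I_B = 38.453×1.90 + 46.518×3.07 = 73.061 + 142.81 = 215.87 W.
Ideal ⇒ P_in = P_out, so I_p = P_out/V_p = 215.87/230 = 0.939 A.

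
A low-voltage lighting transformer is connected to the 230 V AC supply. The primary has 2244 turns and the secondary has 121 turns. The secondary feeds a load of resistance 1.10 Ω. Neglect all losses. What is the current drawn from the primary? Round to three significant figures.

I_p ≈ 0.608 A

V_s = V_p × N_s/N_p = 230 × 121/2244 = 12.402 V.
I_s = V_s/R = 12.402/1.10 = 11.275 A.
For an ideal transformer I_p N_p = I_s N_s, so I_p = 11.275 × 121/2244 = 0.608 A.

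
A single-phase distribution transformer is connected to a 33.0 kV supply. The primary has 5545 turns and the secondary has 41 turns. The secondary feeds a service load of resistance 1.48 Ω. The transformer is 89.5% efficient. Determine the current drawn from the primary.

I_p ≈ 1.36 A

V_s = 33000 × 41/5545 = 244.00 V.
I_s = V_s/R = 244.00/1.48 = 164.87 A.
P_out = V_s I_s = 244.00 × 164.87 = 40228 W.
P_in = P_out/η = 40228/0.895 = 44948 W.
I_p = P_in/V_p = 44948/33000 = 1.36 A.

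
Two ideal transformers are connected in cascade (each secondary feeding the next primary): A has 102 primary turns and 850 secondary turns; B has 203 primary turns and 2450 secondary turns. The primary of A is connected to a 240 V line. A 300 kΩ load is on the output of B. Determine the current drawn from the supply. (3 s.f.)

After A: V = 240.00 × 850/102 = 2000.0 V.
After B: V = 2000.0 × 2450/203 = 24138 V.
I_load = 24138/300000 = 0.080460 A, so P_out = 24138 × 0.080460 = 1942.1 W.
All ideal ⇒ P_in = P_out, so I_supply = 1942.1/240 = 8.09 A.

I_supply ≈ 8.09 A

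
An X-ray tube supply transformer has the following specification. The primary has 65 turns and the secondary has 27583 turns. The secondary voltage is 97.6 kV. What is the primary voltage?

V_p ≈ 230 V

V_p/V_s = N_p/N_s, so V_p = 97600 × 65/27583 = 230 V.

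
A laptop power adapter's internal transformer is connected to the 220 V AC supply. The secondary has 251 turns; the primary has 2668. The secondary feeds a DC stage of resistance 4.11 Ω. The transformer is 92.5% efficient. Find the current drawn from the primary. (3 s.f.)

V_s = 220 × 251/2668 = 20.697 V.
I_s = V_s/R = 20.697/4.11 = 5.0358 A.
P_out = V_s I_s = 20.697 × 5.0358 = 104.23 W.
P_in = P_out/η = 104.23/0.925 = 112.68 W.
I_p = P_in/V_p = 112.68/220 = 0.512 A.

I_p ≈ 0.512 A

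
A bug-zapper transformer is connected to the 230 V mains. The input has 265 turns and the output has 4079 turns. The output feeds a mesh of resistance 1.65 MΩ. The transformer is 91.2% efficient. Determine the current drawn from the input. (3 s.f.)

V_out = 230 × 4079/265 = 3540.3 V.
I_out = V_out/R = 3540.3/(1.65×10^6) = 0.0021456 A.
P_out = V_out I_out = 3540.3 × 0.0021456 = 7.5960 W.
P_in = P_out/η = 7.5960/0.912 = 8.3290 W.
I_in = P_in/V_in = 8.3290/230 = 0.0362 A.

I_in ≈ 0.0362 A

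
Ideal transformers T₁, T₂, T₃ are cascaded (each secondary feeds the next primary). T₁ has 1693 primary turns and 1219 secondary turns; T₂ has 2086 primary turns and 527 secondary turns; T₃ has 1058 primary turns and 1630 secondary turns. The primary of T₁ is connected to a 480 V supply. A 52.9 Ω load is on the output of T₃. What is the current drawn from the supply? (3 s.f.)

Secondary of T₁: V = 480.00 × 1219/1693 = 345.61 V.
Secondary of T₂: V = 345.61 × 527/2086 = 87.314 V.
Secondary of T₃: V = 87.314 × 1630/1058 = 134.52 V.
I_load = 134.52/52.9 = 2.5429 A, so P_out = 134.52 × 2.5429 = 342.07 W.
All ideal ⇒ P_in = P_out, so I_supply = 342.07/480 = 0.713 A.

I_supply ≈ 0.713 A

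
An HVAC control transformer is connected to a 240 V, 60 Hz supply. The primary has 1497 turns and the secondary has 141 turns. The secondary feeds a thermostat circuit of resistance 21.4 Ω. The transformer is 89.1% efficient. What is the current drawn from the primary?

I_p ≈ 0.112 A

V_s = 240 × 141/1497 = 22.605 V.
I_s = V_s/R = 22.605/21.4 = 1.0563 A.
P_out = V_s I_s = 22.605 × 1.0563 = 23.878 W.
P_in = P_out/η = 23.878/0.891 = 26.799 W.
I_p = P_in/V_p = 26.799/240 = 0.112 A.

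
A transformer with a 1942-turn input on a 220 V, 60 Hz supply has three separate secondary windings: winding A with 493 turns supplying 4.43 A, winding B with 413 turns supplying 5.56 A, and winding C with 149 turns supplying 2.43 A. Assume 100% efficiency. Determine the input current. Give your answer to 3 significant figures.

I_in ≈ 2.49 A

V_A = 220 × 493/1942 = 55.850 V; V_B = 220 × 413/1942 = 46.787 V; V_C = 220 × 149/1942 = 16.880 V.
P_out = V_A I_A + V_B I_B + V_C I_C = 55.850×4.43 + 46.787×5.56 + 16.880×2.43 = 247.41 + 260.13 + 41.017 = 548.57 W.
Ideal ⇒ P_in = P_out, so I_in = P_out/V_in = 548.57/220 = 2.49 A.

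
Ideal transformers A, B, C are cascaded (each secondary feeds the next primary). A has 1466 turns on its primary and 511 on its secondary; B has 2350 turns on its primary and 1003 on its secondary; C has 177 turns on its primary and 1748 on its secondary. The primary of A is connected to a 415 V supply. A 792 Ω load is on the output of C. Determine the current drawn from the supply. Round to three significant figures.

Secondary of A: V = 415.00 × 511/1466 = 144.66 V.
Secondary of B: V = 144.66 × 1003/2350 = 61.740 V.
Secondary of C: V = 61.740 × 1748/177 = 609.73 V.
I_load = 609.73/792 = 0.76986 A, so P_out = 609.73 × 0.76986 = 469.40 W.
All ideal ⇒ P_in = P_out, so I_supply = 469.40/415 = 1.13 A.

I_supply ≈ 1.13 A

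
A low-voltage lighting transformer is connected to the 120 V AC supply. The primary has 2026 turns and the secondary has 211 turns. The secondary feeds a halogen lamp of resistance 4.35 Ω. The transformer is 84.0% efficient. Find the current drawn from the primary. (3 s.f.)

V_s = 120 × 211/2026 = 12.498 V.
I_s = V_s/R = 12.498/4.35 = 2.8730 A.
P_out = V_s I_s = 12.498 × 2.8730 = 35.905 W.
P_in = P_out/η = 35.905/0.840 = 42.744 W.
I_p = P_in/V_p = 42.744/120 = 0.356 A.

I_p ≈ 0.356 A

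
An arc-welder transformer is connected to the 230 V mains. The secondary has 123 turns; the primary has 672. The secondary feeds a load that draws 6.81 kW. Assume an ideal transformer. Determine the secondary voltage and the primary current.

V_s = V_p × N_s/N_p = 230 × 123/672 = 42.098 V.
I_s = P/V_s = 6810/42.098 = 161.76 A.
I_p = I_s × N_s/N_p = 161.76 × 123/672 = 29.6 A.

V_s ≈ 42.1 V, I_p ≈ 29.6 A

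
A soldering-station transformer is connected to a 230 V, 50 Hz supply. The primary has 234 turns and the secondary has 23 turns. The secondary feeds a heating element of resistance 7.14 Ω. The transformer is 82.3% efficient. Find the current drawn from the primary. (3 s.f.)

I_p ≈ 0.378 A

V_s = 230 × 23/234 = 22.607 V.
I_s = V_s/R = 22.607/7.14 = 3.1662 A.
P_out = V_s I_s = 22.607 × 3.1662 = 71.578 W.
P_in = P_out/η = 71.578/0.823 = 86.972 W.
I_p = P_in/V_p = 86.972/230 = 0.378 A.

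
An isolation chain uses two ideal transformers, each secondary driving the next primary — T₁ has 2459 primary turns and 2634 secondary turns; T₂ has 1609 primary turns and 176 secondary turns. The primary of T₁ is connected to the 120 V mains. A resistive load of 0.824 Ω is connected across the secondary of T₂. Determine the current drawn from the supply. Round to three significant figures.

After T₁: V = 120.00 × 2634/2459 = 128.54 V.
After T₂: V = 128.54 × 176/1609 = 14.060 V.
I_load = 14.060/0.824 = 17.063 A, so P_out = 14.060 × 17.063 = 239.92 W.
All ideal ⇒ P_in = P_out, so I_supply = 239.92/120 = 2.00 A.

I_supply ≈ 2.00 A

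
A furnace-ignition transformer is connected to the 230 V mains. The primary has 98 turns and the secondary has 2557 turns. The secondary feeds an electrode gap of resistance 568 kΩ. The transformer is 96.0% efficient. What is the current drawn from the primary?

I_p ≈ 0.287 A

V_s = 230 × 2557/98 = 6001.1 V.
I_s = V_s/R = 6001.1/568000 = 0.010565 A.
P_out = V_s I_s = 6001.1 × 0.010565 = 63.404 W.
P_in = P_out/η = 63.404/0.960 = 66.046 W.
I_p = P_in/V_p = 66.046/230 = 0.287 A.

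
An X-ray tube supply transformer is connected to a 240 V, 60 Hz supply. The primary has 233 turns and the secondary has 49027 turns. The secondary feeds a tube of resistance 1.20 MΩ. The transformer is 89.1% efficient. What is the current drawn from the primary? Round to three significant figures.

V_s = 240 × 49027/233 = 50500 V.
I_s = V_s/R = 50500/(1.20×10^6) = 0.042083 A.
P_out = V_s I_s = 50500 × 0.042083 = 2125.2 W.
P_in = P_out/η = 2125.2/0.891 = 2385.2 W.
I_p = P_in/V_p = 2385.2/240 = 9.94 A.

I_p ≈ 9.94 A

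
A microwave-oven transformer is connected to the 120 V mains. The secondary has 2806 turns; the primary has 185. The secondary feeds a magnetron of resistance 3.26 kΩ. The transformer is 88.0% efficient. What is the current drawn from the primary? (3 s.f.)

I_p ≈ 9.62 A

V_s = 120 × 2806/185 = 1820.1 V.
I_s = V_s/R = 1820.1/3260 = 0.55832 A.
P_out = V_s I_s = 1820.1 × 0.55832 = 1016.2 W.
P_in = P_out/η = 1016.2/0.880 = 1154.8 W.
I_p = P_in/V_p = 1154.8/120 = 9.62 A.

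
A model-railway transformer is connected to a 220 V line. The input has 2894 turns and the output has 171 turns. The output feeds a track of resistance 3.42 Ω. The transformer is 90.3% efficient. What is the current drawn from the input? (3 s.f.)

I_in ≈ 0.249 A

V_out = 220 × 171/2894 = 12.999 V.
I_out = V_out/R = 12.999/3.42 = 3.8010 A.
P_out = V_out I_out = 12.999 × 3.8010 = 49.410 W.
P_in = P_out/η = 49.410/0.903 = 54.718 W.
I_in = P_in/V_in = 54.718/220 = 0.249 A.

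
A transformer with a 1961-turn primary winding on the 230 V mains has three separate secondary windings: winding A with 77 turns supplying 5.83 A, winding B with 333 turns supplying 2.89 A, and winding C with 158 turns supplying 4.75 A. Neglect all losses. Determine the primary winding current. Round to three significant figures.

V_A = 230 × 77/1961 = 9.0311 V; V_B = 230 × 333/1961 = 39.057 V; V_C = 230 × 158/1961 = 18.531 V.
P_out = V_A I_A + V_B I_B + V_C I_C = 9.0311×5.83 + 39.057×2.89 + 18.531×4.75 = 52.651 + 112.87 + 88.024 = 253.55 W.
Ideal ⇒ P_in = P_out, so I_p = P_out/V_p = 253.55/230 = 1.10 A.

I_p ≈ 1.10 A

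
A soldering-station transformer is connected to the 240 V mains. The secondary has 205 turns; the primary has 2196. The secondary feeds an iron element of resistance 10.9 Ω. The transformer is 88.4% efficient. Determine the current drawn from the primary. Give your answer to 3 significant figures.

I_p ≈ 0.217 A

V_s = 240 × 205/2196 = 22.404 V.
I_s = V_s/R = 22.404/10.9 = 2.0554 A.
P_out = V_s I_s = 22.404 × 2.0554 = 46.051 W.
P_in = P_out/η = 46.051/0.884 = 52.094 W.
I_p = P_in/V_p = 52.094/240 = 0.217 A.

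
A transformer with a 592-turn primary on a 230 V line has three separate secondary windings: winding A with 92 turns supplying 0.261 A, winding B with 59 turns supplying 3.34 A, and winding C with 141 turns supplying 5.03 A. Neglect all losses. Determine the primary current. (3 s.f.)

V_A = 230 × 92/592 = 35.743 V; V_B = 230 × 59/592 = 22.922 V; V_C = 230 × 141/592 = 54.780 V.
P_out = V_A I_A + V_B I_B + V_C I_C = 35.743×0.261 + 22.922×3.34 + 54.780×5.03 = 9.3290 + 76.560 + 275.55 = 361.43 W.
Ideal ⇒ P_in = P_out, so I_p = P_out/V_p = 361.43/230 = 1.57 A.

I_p ≈ 1.57 A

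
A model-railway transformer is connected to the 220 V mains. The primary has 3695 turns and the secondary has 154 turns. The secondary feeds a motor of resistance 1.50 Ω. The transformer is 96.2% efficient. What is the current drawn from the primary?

I_p ≈ 0.265 A

V_s = 220 × 154/3695 = 9.1691 V.
I_s = V_s/R = 9.1691/1.50 = 6.1128 A.
P_out = V_s I_s = 9.1691 × 6.1128 = 56.049 W.
P_in = P_out/η = 56.049/0.962 = 58.263 W.
I_p = P_in/V_p = 58.263/220 = 0.265 A.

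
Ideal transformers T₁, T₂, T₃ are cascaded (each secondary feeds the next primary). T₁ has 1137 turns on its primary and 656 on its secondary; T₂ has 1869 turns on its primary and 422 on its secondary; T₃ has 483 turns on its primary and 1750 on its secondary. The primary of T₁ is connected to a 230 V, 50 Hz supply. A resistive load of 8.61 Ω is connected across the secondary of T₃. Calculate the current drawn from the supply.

After T₁: V = 230.00 × 656/1137 = 132.70 V.
After T₂: V = 132.70 × 422/1869 = 29.962 V.
After T₃: V = 29.962 × 1750/483 = 108.56 V.
I_load = 108.56/8.61 = 12.608 A, so P_out = 108.56 × 12.608 = 1368.8 W.
All ideal ⇒ P_in = P_out, so I_supply = 1368.8/230 = 5.95 A.

I_supply ≈ 5.95 A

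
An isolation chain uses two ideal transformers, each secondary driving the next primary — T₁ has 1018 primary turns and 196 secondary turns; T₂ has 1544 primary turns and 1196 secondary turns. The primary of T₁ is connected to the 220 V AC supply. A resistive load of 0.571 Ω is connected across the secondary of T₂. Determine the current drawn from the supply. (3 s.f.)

Secondary of T₁: V = 220.00 × 196/1018 = 42.358 V.
Secondary of T₂: V = 42.358 × 1196/1544 = 32.811 V.
I_load = 32.811/0.571 = 57.462 A, so P_out = 32.811 × 57.462 = 1885.4 W.
All ideal ⇒ P_in = P_out, so I_supply = 1885.4/220 = 8.57 A.

I_supply ≈ 8.57 A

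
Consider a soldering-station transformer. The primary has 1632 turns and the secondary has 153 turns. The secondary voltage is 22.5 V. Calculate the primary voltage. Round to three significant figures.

V_p/V_s = N_p/N_s, so V_p = 22.5 × 1632/153 = 240 V.

V_p ≈ 240 V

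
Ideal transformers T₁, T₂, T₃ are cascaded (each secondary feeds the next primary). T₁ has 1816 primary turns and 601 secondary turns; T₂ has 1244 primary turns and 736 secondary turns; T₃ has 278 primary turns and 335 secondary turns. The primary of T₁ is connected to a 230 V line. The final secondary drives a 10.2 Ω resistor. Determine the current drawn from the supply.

Secondary of T₁: V = 230.00 × 601/1816 = 76.118 V.
Secondary of T₂: V = 76.118 × 736/1244 = 45.034 V.
Secondary of T₃: V = 45.034 × 335/278 = 54.268 V.
I_load = 54.268/10.2 = 5.3204 A, so P_out = 54.268 × 5.3204 = 288.73 W.
All ideal ⇒ P_in = P_out, so I_supply = 288.73/230 = 1.26 A.

I_supply ≈ 1.26 A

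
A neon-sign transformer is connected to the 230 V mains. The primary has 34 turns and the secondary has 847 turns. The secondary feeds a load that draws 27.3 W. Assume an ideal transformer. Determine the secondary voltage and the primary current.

V_s = V_p × N_s/N_p = 230 × 847/34 = 5729.7 V.
I_s = P/V_s = 27.3/5729.7 = 0.0047646 A.
I_p = I_s × N_s/N_p = 0.0047646 × 847/34 = 0.119 A.

V_s ≈ 5730 V, I_p ≈ 0.119 A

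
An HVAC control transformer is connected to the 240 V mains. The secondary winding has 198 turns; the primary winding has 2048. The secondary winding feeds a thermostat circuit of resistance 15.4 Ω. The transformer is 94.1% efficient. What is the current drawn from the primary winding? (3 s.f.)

I_p ≈ 0.155 A

V_s = 240 × 198/2048 = 23.203 V.
I_s = V_s/R = 23.203/15.4 = 1.5067 A.
P_out = V_s I_s = 23.203 × 1.5067 = 34.960 W.
P_in = P_out/η = 34.960/0.941 = 37.152 W.
I_p = P_in/V_p = 37.152/240 = 0.155 A.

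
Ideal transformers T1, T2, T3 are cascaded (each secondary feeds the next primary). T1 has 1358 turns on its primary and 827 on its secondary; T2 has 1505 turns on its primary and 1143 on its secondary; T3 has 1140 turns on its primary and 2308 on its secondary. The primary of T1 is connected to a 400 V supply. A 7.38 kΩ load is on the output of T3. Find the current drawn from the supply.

I_supply ≈ 0.0475 A

Secondary of T1: V = 400.00 × 827/1358 = 243.59 V.
Secondary of T2: V = 243.59 × 1143/1505 = 185.00 V.
Secondary of T3: V = 185.00 × 2308/1140 = 374.55 V.
I_load = 374.55/7380 = 0.050752 A, so P_out = 374.55 × 0.050752 = 19.009 W.
All ideal ⇒ P_in = P_out, so I_supply = 19.009/400 = 0.0475 A.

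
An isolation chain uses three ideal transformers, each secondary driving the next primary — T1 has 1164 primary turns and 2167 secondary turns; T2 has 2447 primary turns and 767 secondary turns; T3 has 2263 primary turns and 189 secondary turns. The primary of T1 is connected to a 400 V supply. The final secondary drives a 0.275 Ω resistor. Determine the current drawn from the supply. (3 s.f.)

After T1: V = 400.00 × 2167/1164 = 744.67 V.
After T2: V = 744.67 × 767/2447 = 233.41 V.
After T3: V = 233.41 × 189/2263 = 19.494 V.
I_load = 19.494/0.275 = 70.888 A, so P_out = 19.494 × 70.888 = 1381.9 W.
All ideal ⇒ P_in = P_out, so I_supply = 1381.9/400 = 3.45 A.

I_supply ≈ 3.45 A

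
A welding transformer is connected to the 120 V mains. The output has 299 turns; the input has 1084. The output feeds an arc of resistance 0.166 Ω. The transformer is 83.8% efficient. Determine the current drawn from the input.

V_out = 120 × 299/1084 = 33.100 V.
I_out = V_out/R = 33.100/0.166 = 199.40 A.
P_out = V_out I_out = 33.100 × 199.40 = 6599.9 W.
P_in = P_out/η = 6599.9/0.838 = 7875.8 W.
I_in = P_in/V_in = 7875.8/120 = 65.6 A.

I_in ≈ 65.6 A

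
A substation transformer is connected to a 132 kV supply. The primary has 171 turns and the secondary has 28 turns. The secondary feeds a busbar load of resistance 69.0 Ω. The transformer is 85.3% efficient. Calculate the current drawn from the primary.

I_p ≈ 60.1 A

V_s = 132000 × 28/171 = 21614 V.
I_s = V_s/R = 21614/69.0 = 313.25 A.
P_out = V_s I_s = 21614 × 313.25 = 6.7705×10^6 W.
P_in = P_out/η = 6.7705×10^6/0.853 = 7.9373×10^6 W.
I_p = P_in/V_p = 7.9373×10^6/132000 = 60.1 A.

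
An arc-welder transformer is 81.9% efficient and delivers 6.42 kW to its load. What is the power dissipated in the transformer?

P_loss ≈ 1420 W

P_in = P_out/η = 6420/0.819 = 7838.83 W.
P_loss = P_in − P_out = 7838.83 − 6420 = 1420 W.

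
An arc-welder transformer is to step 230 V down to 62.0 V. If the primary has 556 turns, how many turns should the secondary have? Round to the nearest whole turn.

N_s/N_p = V_s/V_p, so N_s = 556 × 62.0/230 = 149.9 ≈ 150 turns.

N_s = 150 turns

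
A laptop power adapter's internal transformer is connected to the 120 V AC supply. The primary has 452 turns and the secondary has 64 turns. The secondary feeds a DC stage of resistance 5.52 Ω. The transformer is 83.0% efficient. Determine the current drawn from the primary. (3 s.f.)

V_s = 120 × 64/452 = 16.991 V.
I_s = V_s/R = 16.991/5.52 = 3.0781 A.
P_out = V_s I_s = 16.991 × 3.0781 = 52.301 W.
P_in = P_out/η = 52.301/0.830 = 63.013 W.
I_p = P_in/V_p = 63.013/120 = 0.525 A.

I_p ≈ 0.525 A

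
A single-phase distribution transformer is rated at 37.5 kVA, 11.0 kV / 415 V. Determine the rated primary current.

I_p ≈ 3.41 A

I_p = S/V_p = 37500/11000 = 3.41 A.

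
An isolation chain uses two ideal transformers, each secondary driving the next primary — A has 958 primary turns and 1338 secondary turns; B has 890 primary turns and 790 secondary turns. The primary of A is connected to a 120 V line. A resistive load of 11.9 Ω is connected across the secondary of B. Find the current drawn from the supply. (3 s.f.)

After A: V = 120.00 × 1338/958 = 167.60 V.
After B: V = 167.60 × 790/890 = 148.77 V.
I_load = 148.77/11.9 = 12.501 A, so P_out = 148.77 × 12.501 = 1859.8 W.
All ideal ⇒ P_in = P_out, so I_supply = 1859.8/120 = 15.5 A.

I_supply ≈ 15.5 A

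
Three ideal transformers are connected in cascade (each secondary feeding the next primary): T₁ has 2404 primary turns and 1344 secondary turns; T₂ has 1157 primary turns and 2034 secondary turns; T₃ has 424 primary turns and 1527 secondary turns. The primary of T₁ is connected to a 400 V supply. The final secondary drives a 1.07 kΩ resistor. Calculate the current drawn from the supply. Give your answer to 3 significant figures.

Secondary of T₁: V = 400.00 × 1344/2404 = 223.63 V.
Secondary of T₂: V = 223.63 × 2034/1157 = 393.14 V.
Secondary of T₃: V = 393.14 × 1527/424 = 1415.8 V.
I_load = 1415.8/1070 = 1.3232 A, so P_out = 1415.8 × 1.3232 = 1873.5 W.
All ideal ⇒ P_in = P_out, so I_supply = 1873.5/400 = 4.68 A.

I_supply ≈ 4.68 A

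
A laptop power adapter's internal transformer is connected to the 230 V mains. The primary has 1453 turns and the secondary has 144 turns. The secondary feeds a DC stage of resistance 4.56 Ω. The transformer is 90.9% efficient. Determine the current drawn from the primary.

I_p ≈ 0.545 A

V_s = 230 × 144/1453 = 22.794 V.
I_s = V_s/R = 22.794/4.56 = 4.9987 A.
P_out = V_s I_s = 22.794 × 4.9987 = 113.94 W.
P_in = P_out/η = 113.94/0.909 = 125.35 W.
I_p = P_in/V_p = 125.35/230 = 0.545 A.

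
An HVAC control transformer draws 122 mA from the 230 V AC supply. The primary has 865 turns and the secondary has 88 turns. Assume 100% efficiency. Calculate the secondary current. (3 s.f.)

I_s ≈ 1.20 A

I_s/I_p = N_p/N_s, so I_s = 0.122 × 865/88 = 1.20 A.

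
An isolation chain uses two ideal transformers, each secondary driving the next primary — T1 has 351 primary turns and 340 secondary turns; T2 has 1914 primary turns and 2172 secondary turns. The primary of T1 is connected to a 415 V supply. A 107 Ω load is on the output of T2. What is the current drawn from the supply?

I_supply ≈ 4.69 A

Secondary of T1: V = 415.00 × 340/351 = 401.99 V.
Secondary of T2: V = 401.99 × 2172/1914 = 456.18 V.
I_load = 456.18/107 = 4.2634 A, so P_out = 456.18 × 4.2634 = 1944.9 W.
All ideal ⇒ P_in = P_out, so I_supply = 1944.9/415 = 4.69 A.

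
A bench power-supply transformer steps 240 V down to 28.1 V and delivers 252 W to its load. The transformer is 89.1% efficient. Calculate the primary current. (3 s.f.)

P_in = P_out/η = 252/0.891 = 282.83 W.
I_p = P_in/V_p = 282.83/240 = 1.18 A.

I_p ≈ 1.18 A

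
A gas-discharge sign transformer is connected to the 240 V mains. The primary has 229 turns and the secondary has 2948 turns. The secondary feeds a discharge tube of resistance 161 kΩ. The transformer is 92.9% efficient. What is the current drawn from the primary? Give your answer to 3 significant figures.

I_p ≈ 0.266 A

V_s = 240 × 2948/229 = 3089.6 V.
I_s = V_s/R = 3089.6/161000 = 0.019190 A.
P_out = V_s I_s = 3089.6 × 0.019190 = 59.290 W.
P_in = P_out/η = 59.290/0.929 = 63.821 W.
I_p = P_in/V_p = 63.821/240 = 0.266 A.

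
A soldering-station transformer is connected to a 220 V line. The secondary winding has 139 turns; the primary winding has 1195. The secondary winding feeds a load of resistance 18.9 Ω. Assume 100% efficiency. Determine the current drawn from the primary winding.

V_s = V_p × N_s/N_p = 220 × 139/1195 = 25.590 V.
I_s = V_s/R = 25.590/18.9 = 1.3540 A.
For an ideal transformer I_p N_p = I_s N_s, so I_p = 1.3540 × 139/1195 = 0.157 A.

I_p ≈ 0.157 A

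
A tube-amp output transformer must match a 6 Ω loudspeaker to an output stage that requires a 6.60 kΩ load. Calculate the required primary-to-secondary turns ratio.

Z_p/Z_s = (N_p/N_s)², so N_p/N_s = √(6600/6) = √1100 = 33.2.

N_p/N_s ≈ 33.2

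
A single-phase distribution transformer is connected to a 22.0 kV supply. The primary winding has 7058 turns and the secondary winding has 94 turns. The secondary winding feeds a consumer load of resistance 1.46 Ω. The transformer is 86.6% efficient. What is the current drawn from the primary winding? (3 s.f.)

I_p ≈ 3.09 A

V_s = 22000 × 94/7058 = 293.00 V.
I_s = V_s/R = 293.00/1.46 = 200.69 A.
P_out = V_s I_s = 293.00 × 200.69 = 58801 W.
P_in = P_out/η = 58801/0.866 = 67900 W.
I_p = P_in/V_p = 67900/22000 = 3.09 A.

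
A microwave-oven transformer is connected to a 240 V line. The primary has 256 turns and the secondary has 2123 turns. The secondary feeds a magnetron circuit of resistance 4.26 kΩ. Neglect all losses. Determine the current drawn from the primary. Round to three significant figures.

V_s = V_p × N_s/N_p = 240 × 2123/256 = 1990.3 V.
I_s = V_s/R = 1990.3/4260 = 0.46721 A.
For an ideal transformer I_p N_p = I_s N_s, so I_p = 0.46721 × 2123/256 = 3.87 A.

I_p ≈ 3.87 A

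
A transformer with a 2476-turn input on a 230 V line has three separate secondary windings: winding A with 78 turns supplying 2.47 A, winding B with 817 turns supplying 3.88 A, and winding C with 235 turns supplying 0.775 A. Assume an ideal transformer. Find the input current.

V_A = 230 × 78/2476 = 7.2456 V; V_B = 230 × 817/2476 = 75.893 V; V_C = 230 × 235/2476 = 21.830 V.
P_out = V_A I_A + V_B I_B + V_C I_C = 7.2456×2.47 + 75.893×3.88 + 21.830×0.775 = 17.897 + 294.46 + 16.918 = 329.28 W.
Ideal ⇒ P_in = P_out, so I_in = P_out/V_in = 329.28/230 = 1.43 A.

I_in ≈ 1.43 A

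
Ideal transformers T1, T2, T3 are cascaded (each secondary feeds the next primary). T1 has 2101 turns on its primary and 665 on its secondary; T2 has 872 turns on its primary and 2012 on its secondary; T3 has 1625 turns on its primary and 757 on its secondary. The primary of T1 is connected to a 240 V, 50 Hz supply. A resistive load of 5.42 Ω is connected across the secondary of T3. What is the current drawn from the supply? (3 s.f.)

I_supply ≈ 5.13 A

Secondary of T1: V = 240.00 × 665/2101 = 75.964 V.
Secondary of T2: V = 75.964 × 2012/872 = 175.27 V.
Secondary of T3: V = 175.27 × 757/1625 = 81.651 V.
I_load = 81.651/5.42 = 15.065 A, so P_out = 81.651 × 15.065 = 1230.0 W.
All ideal ⇒ P_in = P_out, so I_supply = 1230.0/240 = 5.13 A.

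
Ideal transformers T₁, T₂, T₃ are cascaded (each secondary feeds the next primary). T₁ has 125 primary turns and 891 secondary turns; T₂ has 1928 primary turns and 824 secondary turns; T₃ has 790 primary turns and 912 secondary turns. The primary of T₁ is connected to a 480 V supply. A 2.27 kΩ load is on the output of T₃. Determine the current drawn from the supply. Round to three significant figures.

Secondary of T₁: V = 480.00 × 891/125 = 3421.4 V.
Secondary of T₂: V = 3421.4 × 824/1928 = 1462.3 V.
Secondary of T₃: V = 1462.3 × 912/790 = 1688.1 V.
I_load = 1688.1/2270 = 0.74365 A, so P_out = 1688.1 × 0.74365 = 1255.4 W.
All ideal ⇒ P_in = P_out, so I_supply = 1255.4/480 = 2.62 A.

I_supply ≈ 2.62 A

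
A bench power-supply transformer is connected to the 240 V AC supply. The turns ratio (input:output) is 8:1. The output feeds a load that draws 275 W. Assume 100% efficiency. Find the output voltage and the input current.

V_out ≈ 30.0 V, I_in ≈ 1.15 A

V_out = V_in × N_out/N_in = 240 × 1/8 = 30.000 V.
I_out = P/V_out = 275/30.000 = 9.1667 A.
I_in = I_out × N_out/N_in = 9.1667 × 1/8 = 1.15 A.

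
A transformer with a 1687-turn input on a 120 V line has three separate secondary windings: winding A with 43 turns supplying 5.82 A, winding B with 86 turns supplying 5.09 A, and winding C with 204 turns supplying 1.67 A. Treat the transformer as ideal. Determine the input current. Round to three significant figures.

V_A = 120 × 43/1687 = 3.0587 V; V_B = 120 × 86/1687 = 6.1174 V; V_C = 120 × 204/1687 = 14.511 V.
P_out = V_A I_A + V_B I_B + V_C I_C = 3.0587×5.82 + 6.1174×5.09 + 14.511×1.67 = 17.802 + 31.137 + 24.233 = 73.172 W.
Ideal ⇒ P_in = P_out, so I_in = P_out/V_in = 73.172/120 = 0.610 A.

I_in ≈ 0.610 A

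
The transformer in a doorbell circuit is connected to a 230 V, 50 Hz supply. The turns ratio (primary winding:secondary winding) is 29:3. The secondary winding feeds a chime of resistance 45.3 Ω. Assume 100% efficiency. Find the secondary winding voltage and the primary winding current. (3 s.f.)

V_s ≈ 23.8 V, I_p ≈ 0.0543 A

V_s = V_p × N_s/N_p = 230 × 3/29 = 23.793 V.
I_s = V_s/R = 23.793/45.3 = 0.52523 A.
I_p = I_s × N_s/N_p = 0.52523 × 3/29 = 0.0543 A.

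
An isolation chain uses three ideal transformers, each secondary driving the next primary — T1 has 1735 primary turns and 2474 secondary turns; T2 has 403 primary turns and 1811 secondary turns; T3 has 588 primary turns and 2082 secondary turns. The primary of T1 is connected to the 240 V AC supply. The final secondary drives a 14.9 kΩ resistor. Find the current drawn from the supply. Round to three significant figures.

I_supply ≈ 8.29 A

After T1: V = 240.00 × 2474/1735 = 342.22 V.
After T2: V = 342.22 × 1811/403 = 1537.9 V.
After T3: V = 1537.9 × 2082/588 = 5445.4 V.
I_load = 5445.4/14900 = 0.36546 A, so P_out = 5445.4 × 0.36546 = 1990.1 W.
All ideal ⇒ P_in = P_out, so I_supply = 1990.1/240 = 8.29 A.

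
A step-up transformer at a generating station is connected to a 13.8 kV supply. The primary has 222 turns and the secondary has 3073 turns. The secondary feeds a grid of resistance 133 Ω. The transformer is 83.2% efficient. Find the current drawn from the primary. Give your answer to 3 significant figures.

I_p ≈ 23900 A

V_s = 13800 × 3073/222 = 191020 V.
I_s = V_s/R = 191020/133 = 1436.3 A.
P_out = V_s I_s = 191020 × 1436.3 = 2.7436×10^8 W.
P_in = P_out/η = 2.7436×10^8/0.832 = 3.2976×10^8 W.
I_p = P_in/V_p = 3.2976×10^8/13800 = 23900 A.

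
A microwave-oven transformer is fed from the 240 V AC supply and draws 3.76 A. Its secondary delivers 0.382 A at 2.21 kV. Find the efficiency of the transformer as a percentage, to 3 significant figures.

P_in = 240 × 3.76 = 902.400 W.
P_out = 2210 × 0.382 = 844.220 W.
η = P_out/P_in = 844.220/902.400 = 0.936.

η ≈ 93.6%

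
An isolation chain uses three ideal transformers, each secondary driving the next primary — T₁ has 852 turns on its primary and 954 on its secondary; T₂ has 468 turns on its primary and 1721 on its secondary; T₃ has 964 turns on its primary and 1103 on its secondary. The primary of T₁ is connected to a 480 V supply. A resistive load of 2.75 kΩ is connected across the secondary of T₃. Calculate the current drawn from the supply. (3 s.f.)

After T₁: V = 480.00 × 954/852 = 537.46 V.
After T₂: V = 537.46 × 1721/468 = 1976.4 V.
After T₃: V = 1976.4 × 1103/964 = 2261.4 V.
I_load = 2261.4/2750 = 0.82234 A, so P_out = 2261.4 × 0.82234 = 1859.7 W.
All ideal ⇒ P_in = P_out, so I_supply = 1859.7/480 = 3.87 A.

I_supply ≈ 3.87 A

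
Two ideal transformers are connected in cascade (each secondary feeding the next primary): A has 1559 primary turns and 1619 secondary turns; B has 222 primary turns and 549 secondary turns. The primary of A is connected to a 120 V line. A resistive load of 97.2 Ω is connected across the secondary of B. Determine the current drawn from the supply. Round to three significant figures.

Secondary of A: V = 120.00 × 1619/1559 = 124.62 V.
Secondary of B: V = 124.62 × 549/222 = 308.18 V.
I_load = 308.18/97.2 = 3.1706 A, so P_out = 308.18 × 3.1706 = 977.09 W.
All ideal ⇒ P_in = P_out, so I_supply = 977.09/120 = 8.14 A.

I_supply ≈ 8.14 A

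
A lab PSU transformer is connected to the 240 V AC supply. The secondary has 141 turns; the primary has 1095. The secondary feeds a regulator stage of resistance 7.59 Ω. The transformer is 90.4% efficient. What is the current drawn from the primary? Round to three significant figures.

V_s = 240 × 141/1095 = 30.904 V.
I_s = V_s/R = 30.904/7.59 = 4.0717 A.
P_out = V_s I_s = 30.904 × 4.0717 = 125.83 W.
P_in = P_out/η = 125.83/0.904 = 139.19 W.
I_p = P_in/V_p = 139.19/240 = 0.580 A.

I_p ≈ 0.580 A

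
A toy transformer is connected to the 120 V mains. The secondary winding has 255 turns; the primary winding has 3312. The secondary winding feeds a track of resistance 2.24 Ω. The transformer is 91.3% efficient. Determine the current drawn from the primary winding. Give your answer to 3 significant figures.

V_s = 120 × 255/3312 = 9.2391 V.
I_s = V_s/R = 9.2391/2.24 = 4.1246 A.
P_out = V_s I_s = 9.2391 × 4.1246 = 38.108 W.
P_in = P_out/η = 38.108/0.913 = 41.739 W.
I_p = P_in/V_p = 41.739/120 = 0.348 A.

I_p ≈ 0.348 A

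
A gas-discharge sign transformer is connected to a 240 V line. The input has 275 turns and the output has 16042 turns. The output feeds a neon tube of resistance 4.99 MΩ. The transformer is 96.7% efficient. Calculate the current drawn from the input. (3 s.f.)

V_out = 240 × 16042/275 = 14000 V.
I_out = V_out/R = 14000/(4.99×10^6) = 0.0028057 A.
P_out = V_out I_out = 14000 × 0.0028057 = 39.280 W.
P_in = P_out/η = 39.280/0.967 = 40.621 W.
I_in = P_in/V_in = 40.621/240 = 0.169 A.

I_in ≈ 0.169 A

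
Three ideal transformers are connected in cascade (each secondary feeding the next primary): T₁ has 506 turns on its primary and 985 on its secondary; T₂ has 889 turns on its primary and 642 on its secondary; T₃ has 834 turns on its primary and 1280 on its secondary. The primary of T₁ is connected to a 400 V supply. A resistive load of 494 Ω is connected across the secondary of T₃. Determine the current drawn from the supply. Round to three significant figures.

I_supply ≈ 3.77 A

After T₁: V = 400.00 × 985/506 = 778.66 V.
After T₂: V = 778.66 × 642/889 = 562.31 V.
After T₃: V = 562.31 × 1280/834 = 863.02 V.
I_load = 863.02/494 = 1.7470 A, so P_out = 863.02 × 1.7470 = 1507.7 W.
All ideal ⇒ P_in = P_out, so I_supply = 1507.7/400 = 3.77 A.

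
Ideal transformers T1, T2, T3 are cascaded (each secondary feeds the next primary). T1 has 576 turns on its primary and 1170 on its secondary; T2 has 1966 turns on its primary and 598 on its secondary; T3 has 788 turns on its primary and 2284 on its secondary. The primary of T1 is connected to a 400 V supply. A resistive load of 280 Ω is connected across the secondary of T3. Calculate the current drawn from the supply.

I_supply ≈ 4.58 A

Secondary of T1: V = 400.00 × 1170/576 = 812.50 V.
Secondary of T2: V = 812.50 × 598/1966 = 247.14 V.
Secondary of T3: V = 247.14 × 2284/788 = 716.33 V.
I_load = 716.33/280 = 2.5583 A, so P_out = 716.33 × 2.5583 = 1832.6 W.
All ideal ⇒ P_in = P_out, so I_supply = 1832.6/400 = 4.58 A.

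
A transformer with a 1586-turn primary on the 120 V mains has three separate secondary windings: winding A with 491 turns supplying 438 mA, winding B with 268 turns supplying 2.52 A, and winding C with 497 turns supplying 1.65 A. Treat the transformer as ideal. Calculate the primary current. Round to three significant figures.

I_p ≈ 1.08 A

V_A = 120 × 491/1586 = 37.150 V; V_B = 120 × 268/1586 = 20.277 V; V_C = 120 × 497/1586 = 37.604 V.
P_out = V_A I_A + V_B I_B + V_C I_C = 37.150×0.438 + 20.277×2.52 + 37.604×1.65 = 16.272 + 51.099 + 62.047 = 129.42 W.
Ideal ⇒ P_in = P_out, so I_p = P_out/V_p = 129.42/120 = 1.08 A.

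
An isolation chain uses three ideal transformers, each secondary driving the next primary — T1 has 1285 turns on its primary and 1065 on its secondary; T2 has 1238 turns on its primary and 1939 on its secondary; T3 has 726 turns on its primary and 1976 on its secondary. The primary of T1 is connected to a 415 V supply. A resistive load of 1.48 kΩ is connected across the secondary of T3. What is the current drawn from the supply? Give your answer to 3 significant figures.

I_supply ≈ 3.50 A

Secondary of T1: V = 415.00 × 1065/1285 = 343.95 V.
Secondary of T2: V = 343.95 × 1939/1238 = 538.71 V.
Secondary of T3: V = 538.71 × 1976/726 = 1466.2 V.
I_load = 1466.2/1480 = 0.99070 A, so P_out = 1466.2 × 0.99070 = 1452.6 W.
All ideal ⇒ P_in = P_out, so I_supply = 1452.6/415 = 3.50 A.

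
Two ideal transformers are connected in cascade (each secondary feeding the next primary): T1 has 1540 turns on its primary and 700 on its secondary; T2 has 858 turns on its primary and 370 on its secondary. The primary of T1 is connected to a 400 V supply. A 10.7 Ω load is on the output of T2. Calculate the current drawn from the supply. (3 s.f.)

Secondary of T1: V = 400.00 × 700/1540 = 181.82 V.
Secondary of T2: V = 181.82 × 370/858 = 78.406 V.
I_load = 78.406/10.7 = 7.3277 A, so P_out = 78.406 × 7.3277 = 574.54 W.
All ideal ⇒ P_in = P_out, so I_supply = 574.54/400 = 1.44 A.

I_supply ≈ 1.44 A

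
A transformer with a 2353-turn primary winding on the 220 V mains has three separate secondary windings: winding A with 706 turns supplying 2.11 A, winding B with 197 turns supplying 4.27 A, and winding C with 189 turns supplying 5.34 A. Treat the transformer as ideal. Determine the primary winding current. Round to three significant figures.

I_p ≈ 1.42 A

V_A = 220 × 706/2353 = 66.009 V; V_B = 220 × 197/2353 = 18.419 V; V_C = 220 × 189/2353 = 17.671 V.
P_out = V_A I_A + V_B I_B + V_C I_C = 66.009×2.11 + 18.419×4.27 + 17.671×5.34 = 139.28 + 78.649 + 94.363 = 312.29 W.
Ideal ⇒ P_in = P_out, so I_p = P_out/V_p = 312.29/220 = 1.42 A.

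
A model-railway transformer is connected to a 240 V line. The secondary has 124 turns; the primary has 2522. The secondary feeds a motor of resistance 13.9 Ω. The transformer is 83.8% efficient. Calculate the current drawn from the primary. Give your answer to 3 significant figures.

V_s = 240 × 124/2522 = 11.800 V.
I_s = V_s/R = 11.800/13.9 = 0.84893 A.
P_out = V_s I_s = 11.800 × 0.84893 = 10.018 W.
P_in = P_out/η = 10.018/0.838 = 11.954 W.
I_p = P_in/V_p = 11.954/240 = 0.0498 A.

I_p ≈ 0.0498 A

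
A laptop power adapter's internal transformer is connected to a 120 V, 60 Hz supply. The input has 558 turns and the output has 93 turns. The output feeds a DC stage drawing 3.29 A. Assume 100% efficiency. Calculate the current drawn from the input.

I_in ≈ 0.548 A

For an ideal transformer I_in N_in = I_out N_out, so I_in = 3.29 × 93/558 = 0.548 A.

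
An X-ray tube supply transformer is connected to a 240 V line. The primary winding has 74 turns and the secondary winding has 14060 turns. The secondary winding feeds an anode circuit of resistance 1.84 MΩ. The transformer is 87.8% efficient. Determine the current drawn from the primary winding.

V_s = 240 × 14060/74 = 45600 V.
I_s = V_s/R = 45600/(1.84×10^6) = 0.024783 A.
P_out = V_s I_s = 45600 × 0.024783 = 1130.1 W.
P_in = P_out/η = 1130.1/0.878 = 1287.1 W.
I_p = P_in/V_p = 1287.1/240 = 5.36 A.

I_p ≈ 5.36 A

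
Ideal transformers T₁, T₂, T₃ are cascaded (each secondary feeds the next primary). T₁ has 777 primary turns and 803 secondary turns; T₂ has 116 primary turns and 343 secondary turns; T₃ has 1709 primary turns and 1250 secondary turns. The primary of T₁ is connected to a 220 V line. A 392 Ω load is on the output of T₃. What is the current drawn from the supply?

I_supply ≈ 2.80 A

After T₁: V = 220.00 × 803/777 = 227.36 V.
After T₂: V = 227.36 × 343/116 = 672.28 V.
After T₃: V = 672.28 × 1250/1709 = 491.72 V.
I_load = 491.72/392 = 1.2544 A, so P_out = 491.72 × 1.2544 = 616.82 W.
All ideal ⇒ P_in = P_out, so I_supply = 616.82/220 = 2.80 A.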